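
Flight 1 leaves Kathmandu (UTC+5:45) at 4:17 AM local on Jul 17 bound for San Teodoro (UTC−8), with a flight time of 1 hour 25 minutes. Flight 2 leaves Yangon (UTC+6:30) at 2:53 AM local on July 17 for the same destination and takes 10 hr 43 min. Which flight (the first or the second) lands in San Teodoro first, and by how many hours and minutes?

the first, by 7 hours 9 minutes

Flight 1 in UTC: 4:17 AM − 5:45 = 10:32 PM on Jul 16.
+1 hour 25 minutes → arrive 11:57 PM UTC on Jul 16.
Flight 2 in UTC: 2:53 AM − 6:30 = 8:23 PM on Jul 16.
+10 hours 43 minutes → arrive 7:06 AM UTC on Jul 17.
Flight 1 lands earlier by 7 hours 9 minutes.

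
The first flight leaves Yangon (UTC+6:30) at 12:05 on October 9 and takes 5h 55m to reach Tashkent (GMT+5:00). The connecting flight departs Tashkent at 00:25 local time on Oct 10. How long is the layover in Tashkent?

7 hours 55 minutes

Convert departure to UTC: 12:05 − 6:30 = 05:35 UTC on Oct 9.
Add 5 hours 55 minutes flight time → 11:30 UTC.
Tashkent is UTC+5:00, so local arrival = 11:30 + 5:00 = 16:30 on Oct 9.
Layover = 00:25 − 16:30 (+1 day) = 7 hours 55 minutes.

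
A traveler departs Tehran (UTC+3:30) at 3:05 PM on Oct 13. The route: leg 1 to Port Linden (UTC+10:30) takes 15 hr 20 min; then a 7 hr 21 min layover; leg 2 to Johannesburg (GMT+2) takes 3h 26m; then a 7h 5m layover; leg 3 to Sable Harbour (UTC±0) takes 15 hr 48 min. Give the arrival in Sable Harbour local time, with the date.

Convert departure to UTC: 3:05 PM − 3:30 = 11:35 AM UTC on Oct 13.
Add 15 hours and 20 minutes leg 1 → 2:55 AM UTC (Oct 14).
Add 7 hours 21 minutes layover in Port Linden → 10:16 AM UTC.
Add 3 hours and 26 minutes leg 2 → 1:42 PM UTC.
Add 7 hours 5 minutes layover in Johannesburg → 8:47 PM UTC.
Add 15 hours 48 minutes leg 3 → 12:35 PM UTC (Oct 15).
Sable Harbour is UTC+0, so local arrival is the same: 12:35 PM on Oct 15.

12:35 PM on Oct 15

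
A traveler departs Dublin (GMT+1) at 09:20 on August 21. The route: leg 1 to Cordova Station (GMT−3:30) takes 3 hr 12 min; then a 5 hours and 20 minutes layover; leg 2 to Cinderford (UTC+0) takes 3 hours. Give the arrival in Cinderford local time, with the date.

Convert departure to UTC: 09:20 − 1:00 = 08:20 UTC on Aug 21.
Add 3 hours and 12 minutes leg 1 → 11:32 UTC.
Add 5 hours and 20 minutes layover in Cordova Station → 16:52 UTC.
Add 3 hours leg 2 → 19:52 UTC.
Cinderford is UTC+0, so local arrival is the same: 19:52 on Aug 21.

19:52 on Aug 21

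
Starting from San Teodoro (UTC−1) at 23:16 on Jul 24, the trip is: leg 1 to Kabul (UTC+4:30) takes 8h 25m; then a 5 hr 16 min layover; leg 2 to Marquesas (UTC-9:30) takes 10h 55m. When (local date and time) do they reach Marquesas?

15:22 on July 25

Convert departure to UTC: 23:16 + 1:00 = 00:16 UTC on Jul 25.
Add 8 hours 25 minutes leg 1 → 08:41 UTC.
Add 5 hours 16 minutes layover in Kabul → 13:57 UTC.
Add 10 hours 55 minutes leg 2 → 00:52 UTC (Jul 26).
Marquesas is UTC−9:30, so local arrival = 00:52 − 9:30 = 15:22 on Jul 25.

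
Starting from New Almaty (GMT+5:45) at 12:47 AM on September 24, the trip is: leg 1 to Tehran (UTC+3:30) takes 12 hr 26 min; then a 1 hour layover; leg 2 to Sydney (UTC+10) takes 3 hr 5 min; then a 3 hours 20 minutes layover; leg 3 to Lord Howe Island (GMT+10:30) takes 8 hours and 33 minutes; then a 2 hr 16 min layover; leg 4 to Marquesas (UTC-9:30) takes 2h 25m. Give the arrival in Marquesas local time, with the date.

6:37 PM on Sep 24

Convert departure to UTC: 12:47 AM − 5:45 = 7:02 PM UTC on Sep 23.
Add 12 hours 26 minutes leg 1 → 7:28 AM UTC (Sep 24).
Add 1 hour layover in Tehran → 8:28 AM UTC.
Add 3 hours 5 minutes leg 2 → 11:33 AM UTC.
Add 3 hours and 20 minutes layover in Sydney → 2:53 PM UTC.
Add 8 hours and 33 minutes leg 3 → 11:26 PM UTC.
Add 2 hours 16 minutes layover in Lord Howe Island → 1:42 AM UTC (Sep 25).
Add 2 hours and 25 minutes leg 4 → 4:07 AM UTC.
Marquesas is UTC−9:30, so local arrival = 4:07 AM − 9:30 = 6:37 PM on Sep 24.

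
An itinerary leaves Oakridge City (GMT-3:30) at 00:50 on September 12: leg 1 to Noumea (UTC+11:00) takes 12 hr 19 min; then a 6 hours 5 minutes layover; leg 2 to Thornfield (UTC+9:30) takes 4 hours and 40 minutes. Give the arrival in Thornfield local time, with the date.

Convert departure to UTC: 00:50 + 3:30 = 04:20 UTC on Sep 12.
Add 12 hours and 19 minutes leg 1 → 16:39 UTC.
Add 6 hours and 5 minutes layover in Noumea → 22:44 UTC.
Add 4 hours 40 minutes leg 2 → 03:24 UTC (Sep 13).
Thornfield is UTC+9:30, so local arrival = 03:24 + 9:30 = 12:54 on Sep 13.

12:54 on Sep 13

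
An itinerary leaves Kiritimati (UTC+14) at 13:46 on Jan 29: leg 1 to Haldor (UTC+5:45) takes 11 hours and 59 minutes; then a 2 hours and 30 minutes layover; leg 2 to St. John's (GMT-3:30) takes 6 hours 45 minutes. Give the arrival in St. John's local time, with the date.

17:30 on January 29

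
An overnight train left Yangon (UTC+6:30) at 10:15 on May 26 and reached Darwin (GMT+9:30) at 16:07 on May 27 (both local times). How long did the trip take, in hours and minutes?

26 hours 52 minutes

Departure in UTC: 10:15 − 6:30 = 03:45 on May 26.
Arrival in UTC: 16:07 − 9:30 = 06:37 on May 27.
Elapsed = 06:37 − 03:45 (+1 day) = 26 hours 52 minutes.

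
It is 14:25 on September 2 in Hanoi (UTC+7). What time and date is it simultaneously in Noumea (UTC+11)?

18:25 on Sep 2

In UTC: 14:25 − 7:00 = 07:25 on Sep 2.
Noumea is UTC+11:00: 07:25 + 11:00 = 18:25 on Sep 2.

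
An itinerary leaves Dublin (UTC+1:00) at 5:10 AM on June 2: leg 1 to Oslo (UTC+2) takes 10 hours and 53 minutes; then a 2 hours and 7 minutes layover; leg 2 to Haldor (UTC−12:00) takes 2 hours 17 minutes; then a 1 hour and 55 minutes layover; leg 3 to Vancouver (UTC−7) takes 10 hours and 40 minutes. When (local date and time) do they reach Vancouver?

Convert departure to UTC: 5:10 AM − 1:00 = 4:10 AM UTC on Jun 2.
Add 10 hours and 53 minutes leg 1 → 3:03 PM UTC.
Add 2 hours and 7 minutes layover in Oslo → 5:10 PM UTC.
Add 2 hours 17 minutes leg 2 → 7:27 PM UTC.
Add 1 hour and 55 minutes layover in Haldor → 9:22 PM UTC.
Add 10 hours 40 minutes leg 3 → 8:02 AM UTC (Jun 3).
Vancouver is UTC−7:00, so local arrival = 8:02 AM − 7:00 = 1:02 AM on Jun 3.

1:02 AM on Jun 3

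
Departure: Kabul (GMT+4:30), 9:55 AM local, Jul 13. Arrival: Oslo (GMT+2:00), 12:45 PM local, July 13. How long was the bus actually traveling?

Oslo is 2:30 behind Kabul.
Clock-face elapsed time (ignoring zones) is 2 hours 50 minutes.
Actual elapsed = 2 hours 50 minutes + 2:30 = 5 hours 20 minutes.

5 hours 20 minutes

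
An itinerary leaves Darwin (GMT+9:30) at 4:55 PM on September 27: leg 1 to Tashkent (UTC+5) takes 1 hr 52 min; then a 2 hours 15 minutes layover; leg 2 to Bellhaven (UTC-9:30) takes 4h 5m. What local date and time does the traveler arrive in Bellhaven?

Convert departure to UTC: 4:55 PM − 9:30 = 7:25 AM UTC on Sep 27.
Add 1 hour and 52 minutes leg 1 → 9:17 AM UTC.
Add 2 hours 15 minutes layover in Tashkent → 11:32 AM UTC.
Add 4 hours and 5 minutes leg 2 → 3:37 PM UTC.
Bellhaven is UTC−9:30, so local arrival = 3:37 PM − 9:30 = 6:07 AM on Sep 27.

6:07 AM on September 27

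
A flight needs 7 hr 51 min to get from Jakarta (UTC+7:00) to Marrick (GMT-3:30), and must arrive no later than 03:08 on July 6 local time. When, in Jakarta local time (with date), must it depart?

Target arrival in UTC: 03:08 + 3:30 = 06:38 on Jul 6.
Subtract 7 hours 51 minutes → departure 22:47 UTC on Jul 5.
Jakarta is UTC+7:00: 22:47 + 7:00 = 05:47 on Jul 6.

05:47 on July 6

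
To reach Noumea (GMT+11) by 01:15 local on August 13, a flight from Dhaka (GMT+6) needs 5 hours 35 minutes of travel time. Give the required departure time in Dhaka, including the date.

14:40 on August 12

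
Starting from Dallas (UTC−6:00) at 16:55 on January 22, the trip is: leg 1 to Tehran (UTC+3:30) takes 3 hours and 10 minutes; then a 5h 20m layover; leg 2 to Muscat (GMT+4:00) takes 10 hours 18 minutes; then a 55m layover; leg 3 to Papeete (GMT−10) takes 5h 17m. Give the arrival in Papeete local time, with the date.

13:55 on January 23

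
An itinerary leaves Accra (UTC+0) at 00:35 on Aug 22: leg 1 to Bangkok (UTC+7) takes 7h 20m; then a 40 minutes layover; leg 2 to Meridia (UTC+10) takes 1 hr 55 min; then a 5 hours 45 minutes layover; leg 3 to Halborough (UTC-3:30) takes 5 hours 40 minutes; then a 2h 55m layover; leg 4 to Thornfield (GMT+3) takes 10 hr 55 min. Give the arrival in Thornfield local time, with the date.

14:45 on August 23

Accra is at UTC+0, so departure is already 00:35 UTC on Aug 22.
Add 7 hours 20 minutes leg 1 → 07:55 UTC.
Add 40 minutes layover in Bangkok → 08:35 UTC.
Add 1 hour 55 minutes leg 2 → 10:30 UTC.
Add 5 hours 45 minutes layover in Meridia → 16:15 UTC.
Add 5 hours and 40 minutes leg 3 → 21:55 UTC.
Add 2 hours 55 minutes layover in Halborough → 00:50 UTC (Aug 23).
Add 10 hours 55 minutes leg 4 → 11:45 UTC.
Thornfield is UTC+3:00, so local arrival = 11:45 + 3:00 = 14:45 on Aug 23.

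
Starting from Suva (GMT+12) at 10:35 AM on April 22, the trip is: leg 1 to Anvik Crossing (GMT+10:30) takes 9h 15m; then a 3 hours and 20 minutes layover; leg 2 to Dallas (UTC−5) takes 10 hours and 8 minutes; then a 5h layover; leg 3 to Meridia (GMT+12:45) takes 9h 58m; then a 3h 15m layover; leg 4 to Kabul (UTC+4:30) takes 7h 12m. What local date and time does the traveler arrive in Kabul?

Convert departure to UTC: 10:35 AM − 12:00 = 10:35 PM UTC on Apr 21.
Add 9 hours 15 minutes leg 1 → 7:50 AM UTC (Apr 22).
Add 3 hours 20 minutes layover in Anvik Crossing → 11:10 AM UTC.
Add 10 hours 8 minutes leg 2 → 9:18 PM UTC.
Add 5 hours layover in Dallas → 2:18 AM UTC (Apr 23).
Add 9 hours and 58 minutes leg 3 → 12:16 PM UTC.
Add 3 hours and 15 minutes layover in Meridia → 3:31 PM UTC.
Add 7 hours 12 minutes leg 4 → 10:43 PM UTC.
Kabul is UTC+4:30, so local arrival = 10:43 PM + 4:30 = 3:13 AM on Apr 24.

3:13 AM on Apr 24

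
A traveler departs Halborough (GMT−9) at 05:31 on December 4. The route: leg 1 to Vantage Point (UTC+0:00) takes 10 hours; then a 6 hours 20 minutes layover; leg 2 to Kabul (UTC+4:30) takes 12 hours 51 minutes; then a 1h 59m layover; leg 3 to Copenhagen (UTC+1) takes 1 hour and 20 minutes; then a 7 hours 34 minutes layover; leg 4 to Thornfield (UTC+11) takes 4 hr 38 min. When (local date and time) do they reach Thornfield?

Convert departure to UTC: 05:31 + 9:00 = 14:31 UTC on Dec 4.
Add 10 hours leg 1 → 00:31 UTC (Dec 5).
Add 6 hours 20 minutes layover in Vantage Point → 06:51 UTC.
Add 12 hours 51 minutes leg 2 → 19:42 UTC.
Add 1 hour and 59 minutes layover in Kabul → 21:41 UTC.
Add 1 hour 20 minutes leg 3 → 23:01 UTC.
Add 7 hours and 34 minutes layover in Copenhagen → 06:35 UTC (Dec 6).
Add 4 hours 38 minutes leg 4 → 11:13 UTC.
Thornfield is UTC+11:00, so local arrival = 11:13 + 11:00 = 22:13 on Dec 6.

22:13 on Dec 6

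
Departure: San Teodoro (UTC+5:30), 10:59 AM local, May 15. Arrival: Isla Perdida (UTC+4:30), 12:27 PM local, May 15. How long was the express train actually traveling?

Departure in UTC: 10:59 AM − 5:30 = 5:29 AM on May 15.
Arrival in UTC: 12:27 PM − 4:30 = 7:57 AM on May 15.
Elapsed = 7:57 AM − 5:29 AM = 2 hours 28 minutes.

2 hours 28 minutes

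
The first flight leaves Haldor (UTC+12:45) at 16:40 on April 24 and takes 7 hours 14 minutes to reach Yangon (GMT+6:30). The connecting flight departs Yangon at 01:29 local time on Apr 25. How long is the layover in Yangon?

Convert departure to UTC: 16:40 − 12:45 = 03:55 UTC on Apr 24.
Add 7 hours and 14 minutes flight time → 11:09 UTC.
Yangon is UTC+6:30, so local arrival = 11:09 + 6:30 = 17:39 on Apr 24.
Layover = 01:29 − 17:39 (+1 day) = 7 hours 50 minutes.

7 hours 50 minutes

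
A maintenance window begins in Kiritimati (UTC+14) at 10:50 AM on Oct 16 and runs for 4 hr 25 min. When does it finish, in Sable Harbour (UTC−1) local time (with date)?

Convert start to UTC: 10:50 AM − 14:00 = 8:50 PM UTC on Oct 15.
Add 4 hours 25 minutes duration → 1:15 AM UTC (Oct 16).
Sable Harbour is UTC−1:00, so local end time = 1:15 AM − 1:00 = 12:15 AM on Oct 16.

12:15 AM on October 16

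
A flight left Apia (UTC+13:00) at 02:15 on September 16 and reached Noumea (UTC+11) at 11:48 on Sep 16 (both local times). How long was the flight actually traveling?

11 hours 33 minutes

Noumea is 2:00 behind Apia.
Clock-face elapsed time (ignoring zones) is 9 hours 33 minutes.
Actual elapsed = 9 hours 33 minutes + 2:00 = 11 hours 33 minutes.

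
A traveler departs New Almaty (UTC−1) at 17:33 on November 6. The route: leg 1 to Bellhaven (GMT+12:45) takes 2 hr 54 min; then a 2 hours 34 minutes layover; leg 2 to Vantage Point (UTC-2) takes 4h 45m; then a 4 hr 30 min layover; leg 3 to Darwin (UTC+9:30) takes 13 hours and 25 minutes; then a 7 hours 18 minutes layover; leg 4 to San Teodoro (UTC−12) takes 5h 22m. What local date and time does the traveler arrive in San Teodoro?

23:21 on Nov 7

Convert departure to UTC: 17:33 + 1:00 = 18:33 UTC on Nov 6.
Add 2 hours 54 minutes leg 1 → 21:27 UTC.
Add 2 hours and 34 minutes layover in Bellhaven → 00:01 UTC (Nov 7).
Add 4 hours 45 minutes leg 2 → 04:46 UTC.
Add 4 hours and 30 minutes layover in Vantage Point → 09:16 UTC.
Add 13 hours and 25 minutes leg 3 → 22:41 UTC.
Add 7 hours and 18 minutes layover in Darwin → 05:59 UTC (Nov 8).
Add 5 hours and 22 minutes leg 4 → 11:21 UTC.
San Teodoro is UTC−12:00, so local arrival = 11:21 − 12:00 = 23:21 on Nov 7.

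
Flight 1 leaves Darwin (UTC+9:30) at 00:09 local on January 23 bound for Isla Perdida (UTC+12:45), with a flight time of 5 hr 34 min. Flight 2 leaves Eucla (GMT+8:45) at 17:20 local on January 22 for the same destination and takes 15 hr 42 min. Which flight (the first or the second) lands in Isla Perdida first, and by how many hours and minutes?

Flight 1 in UTC: 00:09 − 9:30 = 14:39 on Jan 22.
+5 hours and 34 minutes → arrive 20:13 UTC on Jan 22.
Flight 2 in UTC: 17:20 − 8:45 = 08:35 on Jan 22.
+15 hours and 42 minutes → arrive 00:17 UTC on Jan 23.
Flight 1 lands earlier by 4 hours 4 minutes.

the first, by 4 hours 4 minutes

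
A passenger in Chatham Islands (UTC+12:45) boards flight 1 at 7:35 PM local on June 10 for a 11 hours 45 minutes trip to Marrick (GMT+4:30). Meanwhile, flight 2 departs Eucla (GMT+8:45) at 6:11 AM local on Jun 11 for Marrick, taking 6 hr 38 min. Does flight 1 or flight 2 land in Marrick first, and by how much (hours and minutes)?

the first, by 9 hours 29 minutes

Flight 1 in UTC: 7:35 PM − 12:45 = 6:50 AM on Jun 10.
+11 hours 45 minutes → arrive 6:35 PM UTC on Jun 10.
Flight 2 in UTC: 6:11 AM − 8:45 = 9:26 PM on Jun 10.
+6 hours and 38 minutes → arrive 4:04 AM UTC on Jun 11.
Flight 1 lands earlier by 9 hours 29 minutes.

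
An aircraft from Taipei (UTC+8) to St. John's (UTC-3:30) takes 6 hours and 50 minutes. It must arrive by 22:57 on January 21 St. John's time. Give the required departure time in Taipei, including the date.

03:37 on Jan 22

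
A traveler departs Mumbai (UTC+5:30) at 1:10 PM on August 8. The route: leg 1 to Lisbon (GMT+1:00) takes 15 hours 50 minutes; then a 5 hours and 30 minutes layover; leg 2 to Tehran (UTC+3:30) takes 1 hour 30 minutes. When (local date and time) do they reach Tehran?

10:00 AM on Aug 9

Convert departure to UTC: 1:10 PM − 5:30 = 7:40 AM UTC on Aug 8.
Add 15 hours 50 minutes leg 1 → 11:30 PM UTC.
Add 5 hours and 30 minutes layover in Lisbon → 5:00 AM UTC (Aug 9).
Add 1 hour and 30 minutes leg 2 → 6:30 AM UTC.
Tehran is UTC+3:30, so local arrival = 6:30 AM + 3:30 = 10:00 AM on Aug 9.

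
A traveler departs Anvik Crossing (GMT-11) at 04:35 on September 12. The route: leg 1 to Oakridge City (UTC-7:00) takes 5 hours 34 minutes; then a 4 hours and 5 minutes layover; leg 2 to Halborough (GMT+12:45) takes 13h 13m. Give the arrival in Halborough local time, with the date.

03:12 on September 14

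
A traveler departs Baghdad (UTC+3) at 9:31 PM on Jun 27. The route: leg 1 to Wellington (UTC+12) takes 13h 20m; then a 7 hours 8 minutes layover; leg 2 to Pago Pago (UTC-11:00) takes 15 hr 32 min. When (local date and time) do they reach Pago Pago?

7:31 PM on June 28

Convert departure to UTC: 9:31 PM − 3:00 = 6:31 PM UTC on Jun 27.
Add 13 hours 20 minutes leg 1 → 7:51 AM UTC (Jun 28).
Add 7 hours and 8 minutes layover in Wellington → 2:59 PM UTC.
Add 15 hours 32 minutes leg 2 → 6:31 AM UTC (Jun 29).
Pago Pago is UTC−11:00, so local arrival = 6:31 AM − 11:00 = 7:31 PM on Jun 28.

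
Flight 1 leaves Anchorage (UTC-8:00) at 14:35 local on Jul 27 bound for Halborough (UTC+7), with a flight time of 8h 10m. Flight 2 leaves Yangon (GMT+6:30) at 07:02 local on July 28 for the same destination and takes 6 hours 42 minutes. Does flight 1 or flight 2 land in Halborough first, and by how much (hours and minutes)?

the first, by 29 minutes

Flight 1 in UTC: 14:35 + 8:00 = 22:35 on Jul 27.
+8 hours 10 minutes → arrive 06:45 UTC on Jul 28.
Flight 2 in UTC: 07:02 − 6:30 = 00:32 on Jul 28.
+6 hours and 42 minutes → arrive 07:14 UTC on Jul 28.
Flight 1 lands earlier by 29 minutes.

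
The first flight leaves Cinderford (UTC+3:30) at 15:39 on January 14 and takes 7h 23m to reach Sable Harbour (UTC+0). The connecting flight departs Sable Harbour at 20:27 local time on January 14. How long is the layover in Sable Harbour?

55 minutes

Convert departure to UTC: 15:39 − 3:30 = 12:09 UTC on Jan 14.
Add 7 hours 23 minutes flight time → 19:32 UTC.
Sable Harbour is UTC+0, so local arrival is the same: 19:32 on Jan 14.
Layover = 20:27 − 19:32 = 55 minutes.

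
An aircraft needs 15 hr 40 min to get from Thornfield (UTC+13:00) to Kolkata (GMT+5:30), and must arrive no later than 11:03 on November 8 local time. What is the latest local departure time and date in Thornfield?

Target arrival in UTC: 11:03 − 5:30 = 05:33 on Nov 8.
Subtract 15 hours 40 minutes → departure 13:53 UTC on Nov 7.
Thornfield is UTC+13:00: 13:53 + 13:00 = 02:53 on Nov 8.

02:53 on November 8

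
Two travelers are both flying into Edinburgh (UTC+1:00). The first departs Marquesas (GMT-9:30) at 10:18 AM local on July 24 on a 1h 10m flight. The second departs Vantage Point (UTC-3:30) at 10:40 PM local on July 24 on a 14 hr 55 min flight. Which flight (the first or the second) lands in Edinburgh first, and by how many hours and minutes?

the first, by 20 hours 7 minutes

Flight 1 in UTC: 10:18 AM + 9:30 = 7:48 PM on Jul 24.
+1 hour 10 minutes → arrive 8:58 PM UTC on Jul 24.
Flight 2 in UTC: 10:40 PM + 3:30 = 2:10 AM on Jul 25.
+14 hours 55 minutes → arrive 5:05 PM UTC on Jul 25.
Flight 1 lands earlier by 20 hours 7 minutes.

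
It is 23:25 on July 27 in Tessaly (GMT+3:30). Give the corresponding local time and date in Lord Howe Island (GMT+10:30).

06:25 on July 28

Lord Howe Island is 7:00 ahead of Tessaly.
Shift by the zone difference: 23:25 + 7:00 = 06:25 on Jul 28 in Lord Howe Island.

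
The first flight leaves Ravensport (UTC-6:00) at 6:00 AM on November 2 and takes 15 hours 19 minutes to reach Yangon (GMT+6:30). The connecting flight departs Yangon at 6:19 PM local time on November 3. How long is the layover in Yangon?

Convert departure to UTC: 6:00 AM + 6:00 = 12:00 PM UTC on Nov 2.
Add 15 hours 19 minutes flight time → 3:19 AM UTC (Nov 3).
Yangon is UTC+6:30, so local arrival = 3:19 AM + 6:30 = 9:49 AM on Nov 3.
Layover = 6:19 PM − 9:49 AM = 8 hours 30 minutes.

8 hours 30 minutes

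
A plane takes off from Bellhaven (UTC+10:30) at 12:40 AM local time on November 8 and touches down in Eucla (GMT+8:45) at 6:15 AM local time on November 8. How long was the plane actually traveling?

Eucla is 1:45 behind Bellhaven.
Clock-face elapsed time (ignoring zones) is 5 hours 35 minutes.
Actual elapsed = 5 hours 35 minutes + 1:45 = 7 hours 20 minutes.

7 hours 20 minutes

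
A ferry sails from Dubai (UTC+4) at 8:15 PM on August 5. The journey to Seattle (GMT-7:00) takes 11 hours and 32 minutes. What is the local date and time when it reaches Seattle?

8:47 PM on Aug 5

Convert departure to UTC: 8:15 PM − 4:00 = 4:15 PM UTC on Aug 5.
Add 11 hours and 32 minutes travel time → 3:47 AM UTC (Aug 6).
Seattle is UTC−7:00, so local arrival = 3:47 AM − 7:00 = 8:47 PM on Aug 5.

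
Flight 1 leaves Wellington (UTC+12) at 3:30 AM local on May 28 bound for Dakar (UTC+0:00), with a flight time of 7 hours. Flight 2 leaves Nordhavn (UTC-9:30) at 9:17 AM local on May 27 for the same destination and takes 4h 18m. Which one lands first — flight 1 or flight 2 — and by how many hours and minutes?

the first, by 35 minutes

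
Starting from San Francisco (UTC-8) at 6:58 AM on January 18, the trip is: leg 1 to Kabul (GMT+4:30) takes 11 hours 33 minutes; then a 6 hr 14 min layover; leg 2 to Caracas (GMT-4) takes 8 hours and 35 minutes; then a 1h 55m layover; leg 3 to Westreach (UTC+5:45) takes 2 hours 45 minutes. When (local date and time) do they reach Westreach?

Convert departure to UTC: 6:58 AM + 8:00 = 2:58 PM UTC on Jan 18.
Add 11 hours and 33 minutes leg 1 → 2:31 AM UTC (Jan 19).
Add 6 hours and 14 minutes layover in Kabul → 8:45 AM UTC.
Add 8 hours and 35 minutes leg 2 → 5:20 PM UTC.
Add 1 hour and 55 minutes layover in Caracas → 7:15 PM UTC.
Add 2 hours and 45 minutes leg 3 → 10:00 PM UTC.
Westreach is UTC+5:45, so local arrival = 10:00 PM + 5:45 = 3:45 AM on Jan 20.

3:45 AM on Jan 20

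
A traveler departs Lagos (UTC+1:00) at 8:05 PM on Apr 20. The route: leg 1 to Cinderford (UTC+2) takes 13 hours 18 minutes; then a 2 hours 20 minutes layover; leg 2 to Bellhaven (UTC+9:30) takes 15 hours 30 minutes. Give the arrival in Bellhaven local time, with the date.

Convert departure to UTC: 8:05 PM − 1:00 = 7:05 PM UTC on Apr 20.
Add 13 hours 18 minutes leg 1 → 8:23 AM UTC (Apr 21).
Add 2 hours 20 minutes layover in Cinderford → 10:43 AM UTC.
Add 15 hours 30 minutes leg 2 → 2:13 AM UTC (Apr 22).
Bellhaven is UTC+9:30, so local arrival = 2:13 AM + 9:30 = 11:43 AM on Apr 22.

11:43 AM on April 22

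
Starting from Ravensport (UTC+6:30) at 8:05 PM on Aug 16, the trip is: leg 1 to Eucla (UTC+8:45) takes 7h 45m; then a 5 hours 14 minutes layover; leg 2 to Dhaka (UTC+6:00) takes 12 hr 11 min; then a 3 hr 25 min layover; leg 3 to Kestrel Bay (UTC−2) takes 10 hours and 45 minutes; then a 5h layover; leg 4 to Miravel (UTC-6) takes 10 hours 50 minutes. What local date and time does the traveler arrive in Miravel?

2:45 PM on August 18

Convert departure to UTC: 8:05 PM − 6:30 = 1:35 PM UTC on Aug 16.
Add 7 hours 45 minutes leg 1 → 9:20 PM UTC.
Add 5 hours and 14 minutes layover in Eucla → 2:34 AM UTC (Aug 17).
Add 12 hours 11 minutes leg 2 → 2:45 PM UTC.
Add 3 hours 25 minutes layover in Dhaka → 6:10 PM UTC.
Add 10 hours and 45 minutes leg 3 → 4:55 AM UTC (Aug 18).
Add 5 hours layover in Kestrel Bay → 9:55 AM UTC.
Add 10 hours and 50 minutes leg 4 → 8:45 PM UTC.
Miravel is UTC−6:00, so local arrival = 8:45 PM − 6:00 = 2:45 PM on Aug 18.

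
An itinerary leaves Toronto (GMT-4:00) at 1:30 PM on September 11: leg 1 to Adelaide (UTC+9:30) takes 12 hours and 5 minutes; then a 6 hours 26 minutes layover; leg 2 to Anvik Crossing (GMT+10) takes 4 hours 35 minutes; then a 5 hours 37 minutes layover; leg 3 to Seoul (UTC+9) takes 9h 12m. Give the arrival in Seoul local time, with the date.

Convert departure to UTC: 1:30 PM + 4:00 = 5:30 PM UTC on Sep 11.
Add 12 hours 5 minutes leg 1 → 5:35 AM UTC (Sep 12).
Add 6 hours and 26 minutes layover in Adelaide → 12:01 PM UTC.
Add 4 hours and 35 minutes leg 2 → 4:36 PM UTC.
Add 5 hours 37 minutes layover in Anvik Crossing → 10:13 PM UTC.
Add 9 hours and 12 minutes leg 3 → 7:25 AM UTC (Sep 13).
Seoul is UTC+9:00, so local arrival = 7:25 AM + 9:00 = 4:25 PM on Sep 13.

4:25 PM on Sep 13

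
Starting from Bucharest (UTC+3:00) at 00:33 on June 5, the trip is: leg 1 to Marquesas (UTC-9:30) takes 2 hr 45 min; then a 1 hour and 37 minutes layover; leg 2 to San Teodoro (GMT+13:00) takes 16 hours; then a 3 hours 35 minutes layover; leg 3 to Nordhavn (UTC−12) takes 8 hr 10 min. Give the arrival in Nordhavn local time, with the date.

17:40 on June 5

Convert departure to UTC: 00:33 − 3:00 = 21:33 UTC on Jun 4.
Add 2 hours 45 minutes leg 1 → 00:18 UTC (Jun 5).
Add 1 hour and 37 minutes layover in Marquesas → 01:55 UTC.
Add 16 hours leg 2 → 17:55 UTC.
Add 3 hours 35 minutes layover in San Teodoro → 21:30 UTC.
Add 8 hours and 10 minutes leg 3 → 05:40 UTC (Jun 6).
Nordhavn is UTC−12:00, so local arrival = 05:40 − 12:00 = 17:40 on Jun 5.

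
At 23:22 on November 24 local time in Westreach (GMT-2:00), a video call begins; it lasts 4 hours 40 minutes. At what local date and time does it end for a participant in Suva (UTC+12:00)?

18:02 on Nov 25

Suva is 14:00 ahead of Westreach.
After 4 hours and 40 minutes it is 04:02 (Nov 25) in Westreach.
Shift by the zone difference: 04:02 + 14:00 = 18:02 on Nov 25 in Suva.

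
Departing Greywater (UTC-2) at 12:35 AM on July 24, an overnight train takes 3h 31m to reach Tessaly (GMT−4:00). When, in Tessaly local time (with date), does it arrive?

Convert departure to UTC: 12:35 AM + 2:00 = 2:35 AM UTC on Jul 24.
Add 3 hours 31 minutes travel time → 6:06 AM UTC.
Tessaly is UTC−4:00, so local arrival = 6:06 AM − 4:00 = 2:06 AM on Jul 24.

2:06 AM on July 24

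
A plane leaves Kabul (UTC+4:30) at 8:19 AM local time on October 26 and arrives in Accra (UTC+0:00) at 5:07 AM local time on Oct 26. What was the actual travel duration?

1 hour 18 minutes

Departure in UTC: 8:19 AM − 4:30 = 3:49 AM on Oct 26.
Arrival is already UTC: 5:07 AM on Oct 26.
Elapsed = 5:07 AM − 3:49 AM = 1 hour 18 minutes.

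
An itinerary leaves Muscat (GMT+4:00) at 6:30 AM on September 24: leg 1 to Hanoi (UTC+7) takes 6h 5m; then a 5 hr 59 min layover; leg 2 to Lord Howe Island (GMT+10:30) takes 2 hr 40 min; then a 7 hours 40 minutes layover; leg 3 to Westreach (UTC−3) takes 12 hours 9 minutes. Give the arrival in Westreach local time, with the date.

Convert departure to UTC: 6:30 AM − 4:00 = 2:30 AM UTC on Sep 24.
Add 6 hours 5 minutes leg 1 → 8:35 AM UTC.
Add 5 hours 59 minutes layover in Hanoi → 2:34 PM UTC.
Add 2 hours and 40 minutes leg 2 → 5:14 PM UTC.
Add 7 hours and 40 minutes layover in Lord Howe Island → 12:54 AM UTC (Sep 25).
Add 12 hours 9 minutes leg 3 → 1:03 PM UTC.
Westreach is UTC−3:00, so local arrival = 1:03 PM − 3:00 = 10:03 AM on Sep 25.

10:03 AM on September 25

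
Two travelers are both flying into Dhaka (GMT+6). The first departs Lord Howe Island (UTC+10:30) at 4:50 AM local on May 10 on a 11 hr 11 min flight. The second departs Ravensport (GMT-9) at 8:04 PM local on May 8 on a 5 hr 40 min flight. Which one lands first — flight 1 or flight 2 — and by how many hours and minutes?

the second, by 18 hours 47 minutes

Flight 1 in UTC: 4:50 AM − 10:30 = 6:20 PM on May 9.
+11 hours and 11 minutes → arrive 5:31 AM UTC on May 10.
Flight 2 in UTC: 8:04 PM + 9:00 = 5:04 AM on May 9.
+5 hours and 40 minutes → arrive 10:44 AM UTC on May 9.
Flight 2 lands earlier by 18 hours 47 minutes.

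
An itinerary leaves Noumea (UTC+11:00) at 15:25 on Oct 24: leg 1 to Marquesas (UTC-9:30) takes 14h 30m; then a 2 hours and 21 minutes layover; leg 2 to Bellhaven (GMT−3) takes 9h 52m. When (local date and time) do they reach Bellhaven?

04:08 on October 25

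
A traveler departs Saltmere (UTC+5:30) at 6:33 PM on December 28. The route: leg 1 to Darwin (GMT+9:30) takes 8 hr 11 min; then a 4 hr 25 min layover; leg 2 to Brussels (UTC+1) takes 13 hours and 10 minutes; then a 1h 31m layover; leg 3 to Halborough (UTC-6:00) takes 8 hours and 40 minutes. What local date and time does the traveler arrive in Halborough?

7:00 PM on December 29

Convert departure to UTC: 6:33 PM − 5:30 = 1:03 PM UTC on Dec 28.
Add 8 hours 11 minutes leg 1 → 9:14 PM UTC.
Add 4 hours 25 minutes layover in Darwin → 1:39 AM UTC (Dec 29).
Add 13 hours and 10 minutes leg 2 → 2:49 PM UTC.
Add 1 hour and 31 minutes layover in Brussels → 4:20 PM UTC.
Add 8 hours and 40 minutes leg 3 → 1:00 AM UTC (Dec 30).
Halborough is UTC−6:00, so local arrival = 1:00 AM − 6:00 = 7:00 PM on Dec 29.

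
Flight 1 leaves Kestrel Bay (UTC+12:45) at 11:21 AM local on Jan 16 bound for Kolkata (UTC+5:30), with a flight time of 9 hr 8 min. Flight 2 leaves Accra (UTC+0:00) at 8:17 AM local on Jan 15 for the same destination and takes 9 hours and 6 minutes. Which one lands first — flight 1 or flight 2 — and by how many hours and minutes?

Flight 1 in UTC: 11:21 AM − 12:45 = 10:36 PM on Jan 15.
+9 hours and 8 minutes → arrive 7:44 AM UTC on Jan 16.
Flight 2 departs at 8:17 AM UTC (Jan 15).
+9 hours 6 minutes → arrive 5:23 PM UTC on Jan 15.
Flight 2 lands earlier by 14 hours 21 minutes.

the second, by 14 hours 21 minutes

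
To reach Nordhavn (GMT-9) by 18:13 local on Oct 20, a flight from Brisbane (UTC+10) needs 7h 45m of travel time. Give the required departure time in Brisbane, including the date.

05:28 on October 21

Target arrival in UTC: 18:13 + 9:00 = 03:13 on Oct 21.
Subtract 7 hours 45 minutes → departure 19:28 UTC on Oct 20.
Brisbane is UTC+10:00: 19:28 + 10:00 = 05:28 on Oct 21.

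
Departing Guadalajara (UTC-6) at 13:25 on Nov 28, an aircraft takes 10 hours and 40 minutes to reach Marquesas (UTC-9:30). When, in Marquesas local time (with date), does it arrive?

Marquesas is 3:30 behind Guadalajara.
After 10 hours and 40 minutes it is 00:05 (Nov 29) in Guadalajara.
Shift by the zone difference: 00:05 − 3:30 = 20:35 on Nov 28 in Marquesas.

20:35 on November 28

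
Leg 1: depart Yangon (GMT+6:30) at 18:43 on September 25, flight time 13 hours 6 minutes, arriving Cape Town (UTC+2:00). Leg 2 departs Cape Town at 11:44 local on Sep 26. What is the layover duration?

Convert departure to UTC: 18:43 − 6:30 = 12:13 UTC on Sep 25.
Add 13 hours and 6 minutes flight time → 01:19 UTC (Sep 26).
Cape Town is UTC+2:00, so local arrival = 01:19 + 2:00 = 03:19 on Sep 26.
Layover = 11:44 − 03:19 = 8 hours 25 minutes.

8 hours 25 minutes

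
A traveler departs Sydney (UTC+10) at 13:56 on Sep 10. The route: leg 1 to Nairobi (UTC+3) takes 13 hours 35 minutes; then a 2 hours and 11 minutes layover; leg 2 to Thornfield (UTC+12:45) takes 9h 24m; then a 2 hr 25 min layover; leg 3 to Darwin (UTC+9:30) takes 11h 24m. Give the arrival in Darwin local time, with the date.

04:25 on Sep 12

Convert departure to UTC: 13:56 − 10:00 = 03:56 UTC on Sep 10.
Add 13 hours and 35 minutes leg 1 → 17:31 UTC.
Add 2 hours and 11 minutes layover in Nairobi → 19:42 UTC.
Add 9 hours 24 minutes leg 2 → 05:06 UTC (Sep 11).
Add 2 hours and 25 minutes layover in Thornfield → 07:31 UTC.
Add 11 hours 24 minutes leg 3 → 18:55 UTC.
Darwin is UTC+9:30, so local arrival = 18:55 + 9:30 = 04:25 on Sep 12.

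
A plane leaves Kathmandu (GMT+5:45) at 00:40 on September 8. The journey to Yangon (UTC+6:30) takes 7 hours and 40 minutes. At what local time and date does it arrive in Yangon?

Convert departure to UTC: 00:40 − 5:45 = 18:55 UTC on Sep 7.
Add 7 hours 40 minutes travel time → 02:35 UTC (Sep 8).
Yangon is UTC+6:30, so local arrival = 02:35 + 6:30 = 09:05 on Sep 8.

09:05 on September 8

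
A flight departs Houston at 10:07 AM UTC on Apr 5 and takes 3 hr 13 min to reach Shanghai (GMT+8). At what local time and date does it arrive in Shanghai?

Departure is given in UTC: 10:07 AM on Apr 5.
Add 3 hours and 13 minutes → 1:20 PM UTC.
Shanghai is UTC+8:00: 1:20 PM + 8:00 = 9:20 PM on Apr 5.

9:20 PM on April 5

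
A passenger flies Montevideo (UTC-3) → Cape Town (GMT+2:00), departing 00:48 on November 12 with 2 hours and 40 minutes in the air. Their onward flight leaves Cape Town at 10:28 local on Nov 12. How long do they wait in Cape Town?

Convert departure to UTC: 00:48 + 3:00 = 03:48 UTC on Nov 12.
Add 2 hours and 40 minutes flight time → 06:28 UTC.
Cape Town is UTC+2:00, so local arrival = 06:28 + 2:00 = 08:28 on Nov 12.
Layover = 10:28 − 08:28 = 2 hours.

2 hours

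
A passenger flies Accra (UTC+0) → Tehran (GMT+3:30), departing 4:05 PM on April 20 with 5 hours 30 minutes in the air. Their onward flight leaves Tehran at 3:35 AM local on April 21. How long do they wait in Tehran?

2 hours 30 minutes

Accra is at UTC+0, so departure is already 4:05 PM UTC on Apr 20.
Add 5 hours 30 minutes flight time → 9:35 PM UTC.
Tehran is UTC+3:30, so local arrival = 9:35 PM + 3:30 = 1:05 AM on Apr 21.
Layover = 3:35 AM − 1:05 AM = 2 hours 30 minutes.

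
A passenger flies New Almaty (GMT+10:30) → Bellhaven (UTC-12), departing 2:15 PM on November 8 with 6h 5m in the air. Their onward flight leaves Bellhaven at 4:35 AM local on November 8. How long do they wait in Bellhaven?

6 hours 45 minutes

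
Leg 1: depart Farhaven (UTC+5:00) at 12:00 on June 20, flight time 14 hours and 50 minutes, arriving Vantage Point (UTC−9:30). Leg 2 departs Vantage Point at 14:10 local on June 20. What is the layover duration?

1 hour 50 minutes

Convert departure to UTC: 12:00 − 5:00 = 07:00 UTC on Jun 20.
Add 14 hours 50 minutes flight time → 21:50 UTC.
Vantage Point is UTC−9:30, so local arrival = 21:50 − 9:30 = 12:20 on Jun 20.
Layover = 14:10 − 12:20 = 1 hour 50 minutes.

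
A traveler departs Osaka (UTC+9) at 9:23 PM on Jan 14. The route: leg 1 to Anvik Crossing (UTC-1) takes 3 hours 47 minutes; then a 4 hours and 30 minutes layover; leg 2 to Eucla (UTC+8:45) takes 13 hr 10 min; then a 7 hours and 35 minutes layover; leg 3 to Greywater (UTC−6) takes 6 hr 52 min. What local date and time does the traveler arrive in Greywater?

Convert departure to UTC: 9:23 PM − 9:00 = 12:23 PM UTC on Jan 14.
Add 3 hours 47 minutes leg 1 → 4:10 PM UTC.
Add 4 hours 30 minutes layover in Anvik Crossing → 8:40 PM UTC.
Add 13 hours 10 minutes leg 2 → 9:50 AM UTC (Jan 15).
Add 7 hours 35 minutes layover in Eucla → 5:25 PM UTC.
Add 6 hours 52 minutes leg 3 → 12:17 AM UTC (Jan 16).
Greywater is UTC−6:00, so local arrival = 12:17 AM − 6:00 = 6:17 PM on Jan 15.

6:17 PM on January 15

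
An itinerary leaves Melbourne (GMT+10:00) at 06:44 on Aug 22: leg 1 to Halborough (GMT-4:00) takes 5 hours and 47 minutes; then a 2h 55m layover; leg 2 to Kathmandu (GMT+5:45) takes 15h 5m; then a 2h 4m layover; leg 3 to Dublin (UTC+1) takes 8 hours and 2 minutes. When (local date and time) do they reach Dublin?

07:37 on August 23

Convert departure to UTC: 06:44 − 10:00 = 20:44 UTC on Aug 21.
Add 5 hours 47 minutes leg 1 → 02:31 UTC (Aug 22).
Add 2 hours 55 minutes layover in Halborough → 05:26 UTC.
Add 15 hours 5 minutes leg 2 → 20:31 UTC.
Add 2 hours 4 minutes layover in Kathmandu → 22:35 UTC.
Add 8 hours and 2 minutes leg 3 → 06:37 UTC (Aug 23).
Dublin is UTC+1:00, so local arrival = 06:37 + 1:00 = 07:37 on Aug 23.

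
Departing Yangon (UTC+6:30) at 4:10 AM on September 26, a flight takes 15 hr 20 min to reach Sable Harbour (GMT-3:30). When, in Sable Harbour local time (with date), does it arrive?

Sable Harbour is 10:00 behind Yangon.
After 15 hours and 20 minutes it is 7:30 PM in Yangon.
Shift by the zone difference: 7:30 PM − 10:00 = 9:30 AM on Sep 26 in Sable Harbour.

9:30 AM on September 26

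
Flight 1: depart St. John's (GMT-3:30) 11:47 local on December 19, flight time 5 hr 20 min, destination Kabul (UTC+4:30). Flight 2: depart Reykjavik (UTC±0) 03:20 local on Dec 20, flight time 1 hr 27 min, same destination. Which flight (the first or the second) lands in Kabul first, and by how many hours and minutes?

the first, by 8 hours 10 minutes

Flight 1 in UTC: 11:47 + 3:30 = 15:17 on Dec 19.
+5 hours 20 minutes → arrive 20:37 UTC on Dec 19.
Flight 2 departs at 03:20 UTC (Dec 20).
+1 hour and 27 minutes → arrive 04:47 UTC on Dec 20.
Flight 1 lands earlier by 8 hours 10 minutes.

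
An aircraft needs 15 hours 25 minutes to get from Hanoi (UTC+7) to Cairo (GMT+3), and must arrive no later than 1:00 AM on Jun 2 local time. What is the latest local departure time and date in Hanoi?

Target arrival in UTC: 1:00 AM − 3:00 = 10:00 PM on Jun 1.
Subtract 15 hours 25 minutes → departure 6:35 AM UTC on Jun 1.
Hanoi is UTC+7:00: 6:35 AM + 7:00 = 1:35 PM on Jun 1.

1:35 PM on June 1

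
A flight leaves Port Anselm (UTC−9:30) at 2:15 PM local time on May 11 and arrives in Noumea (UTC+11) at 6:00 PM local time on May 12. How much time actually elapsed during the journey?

7 hours 15 minutes

Noumea is 20:30 ahead of Port Anselm.
Clock-face elapsed time (ignoring zones) is 27 hours 45 minutes.
Actual elapsed = 27 hours 45 minutes − 20:30 = 7 hours 15 minutes.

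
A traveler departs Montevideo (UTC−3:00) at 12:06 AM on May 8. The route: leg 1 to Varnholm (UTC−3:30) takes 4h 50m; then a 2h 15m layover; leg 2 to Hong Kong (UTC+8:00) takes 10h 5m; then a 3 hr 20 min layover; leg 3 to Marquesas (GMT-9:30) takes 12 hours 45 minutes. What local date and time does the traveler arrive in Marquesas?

Convert departure to UTC: 12:06 AM + 3:00 = 3:06 AM UTC on May 8.
Add 4 hours 50 minutes leg 1 → 7:56 AM UTC.
Add 2 hours and 15 minutes layover in Varnholm → 10:11 AM UTC.
Add 10 hours and 5 minutes leg 2 → 8:16 PM UTC.
Add 3 hours 20 minutes layover in Hong Kong → 11:36 PM UTC.
Add 12 hours and 45 minutes leg 3 → 12:21 PM UTC (May 9).
Marquesas is UTC−9:30, so local arrival = 12:21 PM − 9:30 = 2:51 AM on May 9.

2:51 AM on May 9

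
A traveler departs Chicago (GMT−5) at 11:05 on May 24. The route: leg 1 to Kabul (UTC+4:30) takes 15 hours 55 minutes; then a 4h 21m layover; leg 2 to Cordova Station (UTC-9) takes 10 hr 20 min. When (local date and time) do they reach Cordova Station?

13:41 on May 25

Convert departure to UTC: 11:05 + 5:00 = 16:05 UTC on May 24.
Add 15 hours and 55 minutes leg 1 → 08:00 UTC (May 25).
Add 4 hours 21 minutes layover in Kabul → 12:21 UTC.
Add 10 hours and 20 minutes leg 2 → 22:41 UTC.
Cordova Station is UTC−9:00, so local arrival = 22:41 − 9:00 = 13:41 on May 25.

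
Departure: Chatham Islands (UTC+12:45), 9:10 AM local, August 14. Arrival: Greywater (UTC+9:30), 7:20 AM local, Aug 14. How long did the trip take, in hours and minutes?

Greywater is 3:15 behind Chatham Islands.
Clock-face elapsed time (ignoring zones) is −1 hour 50 minutes.
Actual elapsed = −1 hour 50 minutes + 3:15 = 1 hour 25 minutes.

1 hour 25 minutes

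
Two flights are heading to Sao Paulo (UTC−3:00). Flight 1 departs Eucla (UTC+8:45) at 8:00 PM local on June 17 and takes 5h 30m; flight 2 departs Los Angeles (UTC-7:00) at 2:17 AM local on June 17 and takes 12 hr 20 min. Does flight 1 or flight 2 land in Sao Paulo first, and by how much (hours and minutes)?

the first, by 4 hours 52 minutes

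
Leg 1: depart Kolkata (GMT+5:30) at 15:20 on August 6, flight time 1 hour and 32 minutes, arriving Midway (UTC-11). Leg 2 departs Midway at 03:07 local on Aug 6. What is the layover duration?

2 hours 45 minutes

Convert departure to UTC: 15:20 − 5:30 = 09:50 UTC on Aug 6.
Add 1 hour 32 minutes flight time → 11:22 UTC.
Midway is UTC−11:00, so local arrival = 11:22 − 11:00 = 00:22 on Aug 6.
Layover = 03:07 − 00:22 = 2 hours 45 minutes.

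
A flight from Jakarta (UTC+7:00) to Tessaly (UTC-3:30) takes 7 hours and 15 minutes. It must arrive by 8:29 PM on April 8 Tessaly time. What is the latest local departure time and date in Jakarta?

Target arrival in UTC: 8:29 PM + 3:30 = 11:59 PM on Apr 8.
Subtract 7 hours 15 minutes → departure 4:44 PM UTC on Apr 8.
Jakarta is UTC+7:00: 4:44 PM + 7:00 = 11:44 PM on Apr 8.

11:44 PM on April 8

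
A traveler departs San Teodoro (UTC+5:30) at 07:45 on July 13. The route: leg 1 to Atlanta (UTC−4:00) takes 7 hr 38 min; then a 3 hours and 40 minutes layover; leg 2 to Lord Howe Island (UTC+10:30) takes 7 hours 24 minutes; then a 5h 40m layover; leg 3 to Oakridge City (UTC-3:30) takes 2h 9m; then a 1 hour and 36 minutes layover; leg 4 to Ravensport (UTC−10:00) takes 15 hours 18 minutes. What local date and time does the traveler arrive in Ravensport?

11:40 on Jul 14

Convert departure to UTC: 07:45 − 5:30 = 02:15 UTC on Jul 13.
Add 7 hours 38 minutes leg 1 → 09:53 UTC.
Add 3 hours and 40 minutes layover in Atlanta → 13:33 UTC.
Add 7 hours and 24 minutes leg 2 → 20:57 UTC.
Add 5 hours and 40 minutes layover in Lord Howe Island → 02:37 UTC (Jul 14).
Add 2 hours and 9 minutes leg 3 → 04:46 UTC.
Add 1 hour and 36 minutes layover in Oakridge City → 06:22 UTC.
Add 15 hours 18 minutes leg 4 → 21:40 UTC.
Ravensport is UTC−10:00, so local arrival = 21:40 − 10:00 = 11:40 on Jul 14.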